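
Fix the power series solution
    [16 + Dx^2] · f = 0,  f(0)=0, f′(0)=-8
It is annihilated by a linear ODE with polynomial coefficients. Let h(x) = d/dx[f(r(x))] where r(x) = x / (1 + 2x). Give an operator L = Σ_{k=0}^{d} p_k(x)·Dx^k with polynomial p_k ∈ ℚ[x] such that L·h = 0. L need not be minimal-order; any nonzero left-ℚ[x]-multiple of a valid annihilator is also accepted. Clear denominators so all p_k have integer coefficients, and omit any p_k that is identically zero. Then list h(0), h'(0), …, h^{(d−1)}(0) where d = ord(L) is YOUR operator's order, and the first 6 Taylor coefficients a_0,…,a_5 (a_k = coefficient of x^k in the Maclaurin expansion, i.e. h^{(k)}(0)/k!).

f: a_k = 0, -8, 0, 64/3, 0, -256/15, …
L₀ from L_f via x↦r, Dx↦r'^{-1}Dx.
Derive L from L₀ (diff closure).
L = (40 + 96·x + 96·x^2) + (12 + 72·x + 144·x^2 + 96·x^3)·Dx + (1 + 8·x + 24·x^2 + 32·x^3 + 16·x^4)·Dx^2  (order 2).
h: a_k = -8, 32, -32, -256, 5504/3, -7680, …
ICs: h(0) = -8, h′(0) = 32.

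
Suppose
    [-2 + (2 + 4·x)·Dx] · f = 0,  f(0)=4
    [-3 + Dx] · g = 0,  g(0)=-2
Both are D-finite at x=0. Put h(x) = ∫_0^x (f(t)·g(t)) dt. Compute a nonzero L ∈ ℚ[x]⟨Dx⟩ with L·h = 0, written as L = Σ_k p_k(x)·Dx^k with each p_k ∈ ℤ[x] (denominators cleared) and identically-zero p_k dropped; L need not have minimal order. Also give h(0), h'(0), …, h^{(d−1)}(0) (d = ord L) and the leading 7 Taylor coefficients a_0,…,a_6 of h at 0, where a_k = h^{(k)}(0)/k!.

f: a_k = 4, 4, -2, 2, -5/2, 7/2, -21/4, …
g: a_k = -2, -6, -9, -9, -27/4, -81/20, -81/40, …
h₀=f·g: eliminate ⇒ L₀, order ≤ 1·1.
h=∫h₀ ⇒ L = L₀·Dx.
L = (-4 - 6·x)·Dx + (1 + 2·x)·Dx^2  (order 2).
h: a_k = 0, -8, -16, -56/3, -16, -52/5, -88/15, …
ICs: h(0) = 0, h′(0) = -8.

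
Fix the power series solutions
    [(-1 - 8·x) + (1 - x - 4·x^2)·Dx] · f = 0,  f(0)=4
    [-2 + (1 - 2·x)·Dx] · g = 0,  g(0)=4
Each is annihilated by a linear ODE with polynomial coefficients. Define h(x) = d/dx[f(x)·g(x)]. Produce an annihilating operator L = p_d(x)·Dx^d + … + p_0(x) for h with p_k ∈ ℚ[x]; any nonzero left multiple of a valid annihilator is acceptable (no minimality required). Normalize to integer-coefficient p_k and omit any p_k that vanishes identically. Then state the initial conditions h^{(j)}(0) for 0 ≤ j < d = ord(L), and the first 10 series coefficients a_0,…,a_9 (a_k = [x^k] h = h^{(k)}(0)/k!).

L = (22 - 12·x - 120·x^2 - 256·x^3 + 768·x^4) + (-3 + 5·x + 42·x^2 - 88·x^3 - 80·x^4 + 192·x^5)·Dx  (order 1).
h: a_k = 48, 352, 1488, 5824, 19760, 64800, 200592, 607616, 1788912, 5189600, …
ICs: h(0) = 48.

f: a_k = 4, 4, 20, 36, 116, 260, 724, 1764, 4660, 11716, …
g: a_k = 4, 8, 16, 32, 64, 128, 256, 512, 1024, 2048, …
h₀=f·g: eliminate ⇒ L₀, order ≤ 1·1.
Derive L from L₀ (diff closure).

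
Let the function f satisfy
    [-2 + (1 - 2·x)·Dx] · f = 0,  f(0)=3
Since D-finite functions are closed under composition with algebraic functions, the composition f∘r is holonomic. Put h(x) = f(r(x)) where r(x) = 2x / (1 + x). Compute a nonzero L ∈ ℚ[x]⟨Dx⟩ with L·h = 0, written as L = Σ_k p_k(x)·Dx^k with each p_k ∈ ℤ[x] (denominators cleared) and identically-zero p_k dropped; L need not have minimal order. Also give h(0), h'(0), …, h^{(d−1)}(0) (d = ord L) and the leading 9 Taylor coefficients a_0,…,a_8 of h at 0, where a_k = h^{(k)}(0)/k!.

f: a_k = 3, 6, 12, 24, 48, 96, 192, 384, 768, …
h₀=f(r): pull back L_f along r ⇒ L₀.
L = 4 + (-1 + 2·x + 3·x^2)·Dx  (order 1).
h: a_k = 3, 12, 36, 108, 324, 972, 2916, 8748, 26244, …
ICs: h(0) = 3.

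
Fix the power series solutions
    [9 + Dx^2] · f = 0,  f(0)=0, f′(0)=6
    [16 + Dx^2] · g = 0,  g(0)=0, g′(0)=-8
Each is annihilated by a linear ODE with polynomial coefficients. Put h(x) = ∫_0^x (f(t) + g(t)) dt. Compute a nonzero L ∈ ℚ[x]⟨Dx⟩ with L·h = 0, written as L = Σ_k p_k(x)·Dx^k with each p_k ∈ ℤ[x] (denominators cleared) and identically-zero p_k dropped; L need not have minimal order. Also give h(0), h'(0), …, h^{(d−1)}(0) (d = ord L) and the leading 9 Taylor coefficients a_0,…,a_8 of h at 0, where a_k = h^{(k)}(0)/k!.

f: a_k = 0, 6, 0, -9, 0, 81/20, 0, -243/280, 0, …
g: a_k = 0, -8, 0, 64/3, 0, -256/15, 0, 2048/315, 0, …
h₀=f+g: left-lcm gives L₀, ord ≤ 4.
∫: right-multiply L₀ by Dx.
L = 144·Dx + 25·Dx^3 + Dx^5  (order 5).
h: a_k = 0, 0, -1, 0, 37/12, 0, -781/360, 0, 14197/20160, …
ICs: h(0) = 0, h′(0) = 0, h′′(0) = -2, h′′′(0) = 0, h′′′′(0) = 74.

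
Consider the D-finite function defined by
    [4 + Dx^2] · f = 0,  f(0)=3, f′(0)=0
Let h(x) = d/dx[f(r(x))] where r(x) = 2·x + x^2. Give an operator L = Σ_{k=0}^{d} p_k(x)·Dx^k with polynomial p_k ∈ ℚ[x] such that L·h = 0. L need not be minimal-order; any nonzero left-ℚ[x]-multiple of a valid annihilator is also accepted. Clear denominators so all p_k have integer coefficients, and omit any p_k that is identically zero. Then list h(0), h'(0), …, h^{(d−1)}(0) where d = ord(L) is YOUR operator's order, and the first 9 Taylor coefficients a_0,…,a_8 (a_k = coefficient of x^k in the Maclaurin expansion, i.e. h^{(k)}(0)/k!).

f: a_k = 3, 0, -6, 0, 2, 0, -4/15, 0, 2/105, …
Substitute x→r, Dx→(1/r')Dx; clear ⇒ L₀.
h=h₀': d/dx-closure on L₀ ⇒ L.
L = (19 + 64·x + 96·x^2 + 64·x^3 + 16·x^4) + (-3 - 3·x)·Dx + (1 + 2·x + x^2)·Dx^2  (order 2).
h: a_k = 0, -48, -72, 104, 320, 928/5, -1232/5, -47984/105, -7296/35, …
ICs: h(0) = 0, h′(0) = -48.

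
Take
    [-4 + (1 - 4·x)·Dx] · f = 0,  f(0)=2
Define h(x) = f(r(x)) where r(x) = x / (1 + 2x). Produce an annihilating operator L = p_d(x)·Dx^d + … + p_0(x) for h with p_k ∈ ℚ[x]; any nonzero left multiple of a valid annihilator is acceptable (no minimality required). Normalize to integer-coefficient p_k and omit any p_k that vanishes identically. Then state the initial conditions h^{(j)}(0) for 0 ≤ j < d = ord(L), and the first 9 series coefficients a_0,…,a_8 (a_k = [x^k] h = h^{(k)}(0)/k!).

f: a_k = 2, 8, 32, 128, 512, 2048, 8192, 32768, 131072, …
Change of var in L_f (x↦r) gives L₀.
L = 4 + (-1 + 4·x^2)·Dx  (order 1).
h: a_k = 2, 8, 16, 32, 64, 128, 256, 512, 1024, …
ICs: h(0) = 2.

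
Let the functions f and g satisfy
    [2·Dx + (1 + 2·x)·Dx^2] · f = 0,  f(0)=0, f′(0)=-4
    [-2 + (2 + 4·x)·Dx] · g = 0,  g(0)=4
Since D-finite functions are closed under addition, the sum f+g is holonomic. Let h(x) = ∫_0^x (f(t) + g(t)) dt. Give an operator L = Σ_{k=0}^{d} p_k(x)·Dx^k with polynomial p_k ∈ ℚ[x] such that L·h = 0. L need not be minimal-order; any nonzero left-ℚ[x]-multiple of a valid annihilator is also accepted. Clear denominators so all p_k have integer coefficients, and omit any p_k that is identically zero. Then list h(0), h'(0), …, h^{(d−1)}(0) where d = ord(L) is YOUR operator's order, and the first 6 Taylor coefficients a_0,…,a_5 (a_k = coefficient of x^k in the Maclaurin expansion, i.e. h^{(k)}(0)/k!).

L = 2·Dx^2 + (5 + 10·x)·Dx^3 + (1 + 4·x + 4·x^2)·Dx^4  (order 4).
h: a_k = 0, 4, 0, 2/3, -5/6, 11/10, …
ICs: h(0) = 0, h′(0) = 4, h′′(0) = 0, h′′′(0) = 4.

f: a_k = 0, -4, 4, -16/3, 8, -64/5, …
g: a_k = 4, 4, -2, 2, -5/2, 7/2, …
Weyl lclm of L_f,L_g ⇒ L₀ (ord ≤ 3).
h=∫₀ˣh₀: take L = L₀·Dx.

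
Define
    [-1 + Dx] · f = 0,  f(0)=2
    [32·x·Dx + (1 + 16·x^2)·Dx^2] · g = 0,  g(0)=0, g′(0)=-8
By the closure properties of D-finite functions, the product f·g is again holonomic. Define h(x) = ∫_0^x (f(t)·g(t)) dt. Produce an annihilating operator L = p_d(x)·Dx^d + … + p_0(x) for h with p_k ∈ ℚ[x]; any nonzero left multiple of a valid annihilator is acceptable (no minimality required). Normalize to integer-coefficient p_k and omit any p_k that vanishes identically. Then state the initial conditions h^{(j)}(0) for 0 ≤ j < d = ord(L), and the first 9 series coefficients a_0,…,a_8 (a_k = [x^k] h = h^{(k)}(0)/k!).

L = (1 - 32·x + 16·x^2)·Dx + (-2 + 32·x - 32·x^2)·Dx^2 + (1 + 16·x^2)·Dx^3  (order 3).
h: a_k = 0, 0, -8, -16/3, 58/3, 248/15, -1943/15, -7246/63, 940403/840, …
ICs: h(0) = 0, h′(0) = 0, h′′(0) = -16.

f: a_k = 2, 2, 1, 1/3, 1/12, 1/60, 1/360, 1/2520, 1/20160, …
g: a_k = 0, -8, 0, 128/3, 0, -2048/5, 0, 32768/7, 0, …
h₀=f·g: eliminate ⇒ L₀, order ≤ 1·2.
h=∫h₀ ⇒ L = L₀·Dx.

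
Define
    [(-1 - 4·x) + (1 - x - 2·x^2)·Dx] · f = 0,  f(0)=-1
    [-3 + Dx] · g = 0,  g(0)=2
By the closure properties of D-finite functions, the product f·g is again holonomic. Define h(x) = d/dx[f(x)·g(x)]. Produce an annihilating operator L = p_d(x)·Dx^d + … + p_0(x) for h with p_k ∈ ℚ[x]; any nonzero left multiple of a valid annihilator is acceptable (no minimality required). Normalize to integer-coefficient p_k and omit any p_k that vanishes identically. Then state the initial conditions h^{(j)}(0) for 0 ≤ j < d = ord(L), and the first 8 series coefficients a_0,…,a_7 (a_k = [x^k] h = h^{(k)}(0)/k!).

f: a_k = -1, -1, -3, -5, -11, -21, -43, -85, …
g: a_k = 2, 6, 9, 9, 27/4, 81/20, 81/40, 243/280, …
h₀=f·g: eliminate ⇒ L₀, order ≤ 1·1.
h₀' ⇒ L via d/dx closure of L₀.
L = (21 + 12·x - 39·x^2 - 12·x^3 + 36·x^4) + (-4 + 3·x + 15·x^2 - 4·x^3 - 12·x^4)·Dx  (order 1).
h: a_k = -8, -42, -138, -379, -954, -45879/20, -107071/20, -3426681/280, …
ICs: h(0) = -8.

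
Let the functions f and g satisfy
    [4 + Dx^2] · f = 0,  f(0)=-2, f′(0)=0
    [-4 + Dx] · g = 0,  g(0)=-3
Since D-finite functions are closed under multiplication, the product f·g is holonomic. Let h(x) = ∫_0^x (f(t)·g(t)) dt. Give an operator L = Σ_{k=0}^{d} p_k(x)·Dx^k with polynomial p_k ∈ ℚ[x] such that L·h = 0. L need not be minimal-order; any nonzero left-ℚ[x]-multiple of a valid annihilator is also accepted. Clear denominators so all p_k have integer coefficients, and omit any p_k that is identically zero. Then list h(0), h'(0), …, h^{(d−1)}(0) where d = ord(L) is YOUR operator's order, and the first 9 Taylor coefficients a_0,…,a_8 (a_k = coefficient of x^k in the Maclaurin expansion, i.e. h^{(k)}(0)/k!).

f: a_k = -2, 0, 4, 0, -4/3, 0, 8/45, 0, -4/315, …
g: a_k = -3, -12, -24, -32, -32, -128/5, -256/15, -1024/105, -512/105, …
f·g: L₀ = L_f ⊗_s L_g, ord ≤ 2·1.
∫: right-multiply L₀ by Dx.
L = 20·Dx - 8·Dx^2 + Dx^3  (order 3).
h: a_k = 0, 6, 12, 12, 4, -28/5, -152/15, -312/35, -556/105, …
ICs: h(0) = 0, h′(0) = 6, h′′(0) = 24.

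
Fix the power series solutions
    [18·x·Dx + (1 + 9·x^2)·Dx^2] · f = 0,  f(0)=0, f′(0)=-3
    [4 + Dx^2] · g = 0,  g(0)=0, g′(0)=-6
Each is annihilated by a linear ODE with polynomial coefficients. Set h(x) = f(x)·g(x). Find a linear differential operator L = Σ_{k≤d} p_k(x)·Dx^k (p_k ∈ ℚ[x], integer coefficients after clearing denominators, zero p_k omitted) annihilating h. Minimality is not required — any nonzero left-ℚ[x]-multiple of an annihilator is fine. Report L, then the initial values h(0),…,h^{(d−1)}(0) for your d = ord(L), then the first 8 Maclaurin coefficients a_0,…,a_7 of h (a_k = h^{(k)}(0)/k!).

L = (2080 + 50256·x^2 + 89424·x^4 + 186624·x^6 + 419904·x^8) + (3168·x + 38880·x^3 + 139968·x^5 + 419904·x^7)·Dx + (572 + 13788·x^2 + 33048·x^4 + 93312·x^6 + 209952·x^8)·Dx^2 + (792·x + 9720·x^3 + 34992·x^5 + 104976·x^7)·Dx^3 + (13 + 306·x^2 + 2673·x^4 + 11664·x^6 + 26244·x^8)·Dx^4  (order 4).
h: a_k = 0, 0, 18, 0, -66, 0, 330, 0, …
ICs: h(0) = 0, h′(0) = 0, h′′(0) = 36, h′′′(0) = 0.

f: a_k = 0, -3, 0, 9, 0, -243/5, 0, 2187/7, …
g: a_k = 0, -6, 0, 4, 0, -4/5, 0, 8/105, …
h₀=f·g: eliminate ⇒ L₀, order ≤ 2·2.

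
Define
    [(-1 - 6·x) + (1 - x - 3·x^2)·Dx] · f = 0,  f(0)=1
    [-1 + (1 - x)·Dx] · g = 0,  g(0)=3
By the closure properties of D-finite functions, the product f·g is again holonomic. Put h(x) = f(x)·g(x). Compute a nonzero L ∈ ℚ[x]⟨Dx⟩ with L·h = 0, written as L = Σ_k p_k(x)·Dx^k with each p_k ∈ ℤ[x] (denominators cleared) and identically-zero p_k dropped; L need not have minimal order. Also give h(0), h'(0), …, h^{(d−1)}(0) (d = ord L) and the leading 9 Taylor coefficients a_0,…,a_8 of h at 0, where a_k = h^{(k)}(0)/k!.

L = (-2 - 4·x + 9·x^2) + (1 - 2·x - 2·x^2 + 3·x^3)·Dx  (order 1).
h: a_k = 3, 6, 18, 39, 96, 216, 507, 1158, 2682, …
ICs: h(0) = 3.

f: a_k = 1, 1, 4, 7, 19, 40, 97, 217, 508, …
g: a_k = 3, 3, 3, 3, 3, 3, 3, 3, 3, …
L₀ := L_f ⊗_s L_g (sym. prod.), ord ≤ 1.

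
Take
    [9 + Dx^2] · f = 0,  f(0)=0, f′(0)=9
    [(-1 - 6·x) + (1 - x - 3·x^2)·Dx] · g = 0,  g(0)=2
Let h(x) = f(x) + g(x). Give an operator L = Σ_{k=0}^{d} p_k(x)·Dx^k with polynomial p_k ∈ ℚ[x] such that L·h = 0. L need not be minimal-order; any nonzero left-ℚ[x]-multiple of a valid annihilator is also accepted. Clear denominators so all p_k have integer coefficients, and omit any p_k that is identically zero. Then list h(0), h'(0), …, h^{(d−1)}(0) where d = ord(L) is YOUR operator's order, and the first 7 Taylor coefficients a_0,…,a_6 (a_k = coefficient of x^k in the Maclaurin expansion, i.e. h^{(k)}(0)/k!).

f: a_k = 0, 9, 0, -27/2, 0, 243/40, 0, …
g: a_k = 2, 2, 8, 14, 38, 80, 194, …
h₀=f+g: left-lcm gives L₀, ord ≤ 3.
L = (-459 - 2916·x - 1539·x^2 - 3888·x^3 - 3645·x^4 - 4374·x^5) + (153 - 153·x - 378·x^2 + 405·x^3 - 2187·x^5 - 2187·x^6)·Dx + (-51 - 324·x - 171·x^2 - 432·x^3 - 405·x^4 - 486·x^5)·Dx^2 + (17 - 17·x - 42·x^2 + 45·x^3 - 243·x^5 - 243·x^6)·Dx^3  (order 3).
h: a_k = 2, 11, 8, 1/2, 38, 3443/40, 194, …
ICs: h(0) = 2, h′(0) = 11, h′′(0) = 16.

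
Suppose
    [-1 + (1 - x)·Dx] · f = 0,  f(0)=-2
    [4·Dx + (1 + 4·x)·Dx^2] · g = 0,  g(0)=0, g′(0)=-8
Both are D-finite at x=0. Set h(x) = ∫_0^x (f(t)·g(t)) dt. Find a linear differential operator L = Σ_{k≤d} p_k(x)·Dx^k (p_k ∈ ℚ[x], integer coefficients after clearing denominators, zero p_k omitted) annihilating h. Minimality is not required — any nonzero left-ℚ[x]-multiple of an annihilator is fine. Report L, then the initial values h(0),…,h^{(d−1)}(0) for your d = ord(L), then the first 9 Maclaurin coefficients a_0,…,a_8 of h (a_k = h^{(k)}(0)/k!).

f: a_k = -2, -2, -2, -2, -2, -2, -2, -2, -2, …
g: a_k = 0, -8, 16, -128/3, 128, -2048/5, 4096/3, -32768/7, 16384, …
h₀=f·g: eliminate ⇒ L₀, order ≤ 1·2.
Integrate: L := L₀·Dx.
L = 4·Dx + (-2 + 12·x)·Dx^2 + (-1 - 3·x + 4·x^2)·Dx^3  (order 3).
h: a_k = 0, 0, 8, -16/3, 52/3, -112/3, 4744/45, -4496/15, 95342/105, …
ICs: h(0) = 0, h′(0) = 0, h′′(0) = 16.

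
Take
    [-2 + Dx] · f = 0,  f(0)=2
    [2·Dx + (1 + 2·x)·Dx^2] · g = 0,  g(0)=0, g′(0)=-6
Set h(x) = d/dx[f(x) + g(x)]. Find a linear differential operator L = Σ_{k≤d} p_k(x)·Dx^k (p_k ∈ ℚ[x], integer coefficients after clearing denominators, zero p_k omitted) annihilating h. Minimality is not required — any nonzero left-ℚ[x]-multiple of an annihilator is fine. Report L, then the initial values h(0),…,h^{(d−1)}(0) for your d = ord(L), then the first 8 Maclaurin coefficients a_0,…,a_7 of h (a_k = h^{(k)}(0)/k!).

L = (-6 - 4·x) + (1 - 4·x - 4·x^2)·Dx + (1 + 3·x + 2·x^2)·Dx^2  (order 2).
h: a_k = -2, 20, -16, 160/3, -280/3, 2896/15, -17264/45, 241952/315, …
ICs: h(0) = -2, h′(0) = 20.

f: a_k = 2, 4, 4, 8/3, 4/3, 8/15, 8/45, 16/315, …
g: a_k = 0, -6, 6, -8, 12, -96/5, 32, -384/7, …
h₀=f+g: left-lcm gives L₀, ord ≤ 3.
Derive L from L₀ (diff closure).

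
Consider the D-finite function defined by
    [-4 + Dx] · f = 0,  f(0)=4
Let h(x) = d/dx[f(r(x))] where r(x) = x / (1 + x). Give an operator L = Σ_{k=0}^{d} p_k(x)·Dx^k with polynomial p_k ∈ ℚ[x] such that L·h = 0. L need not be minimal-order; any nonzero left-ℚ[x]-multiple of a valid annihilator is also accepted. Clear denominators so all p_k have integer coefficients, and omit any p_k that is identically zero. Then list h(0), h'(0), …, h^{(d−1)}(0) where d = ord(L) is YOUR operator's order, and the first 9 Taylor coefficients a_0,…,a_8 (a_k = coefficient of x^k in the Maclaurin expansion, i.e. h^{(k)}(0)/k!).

L = (2 - 2·x) + (-1 - 2·x - x^2)·Dx  (order 1).
h: a_k = 16, 32, -16, -64/3, 112/3, -352/15, -272/45, 10112/315, -13264/315, …
ICs: h(0) = 16.

f: a_k = 4, 16, 32, 128/3, 128/3, 512/15, 1024/45, 4096/315, 2048/315, …
L₀ from L_f via x↦r, Dx↦r'^{-1}Dx.
Derive L from L₀ (diff closure).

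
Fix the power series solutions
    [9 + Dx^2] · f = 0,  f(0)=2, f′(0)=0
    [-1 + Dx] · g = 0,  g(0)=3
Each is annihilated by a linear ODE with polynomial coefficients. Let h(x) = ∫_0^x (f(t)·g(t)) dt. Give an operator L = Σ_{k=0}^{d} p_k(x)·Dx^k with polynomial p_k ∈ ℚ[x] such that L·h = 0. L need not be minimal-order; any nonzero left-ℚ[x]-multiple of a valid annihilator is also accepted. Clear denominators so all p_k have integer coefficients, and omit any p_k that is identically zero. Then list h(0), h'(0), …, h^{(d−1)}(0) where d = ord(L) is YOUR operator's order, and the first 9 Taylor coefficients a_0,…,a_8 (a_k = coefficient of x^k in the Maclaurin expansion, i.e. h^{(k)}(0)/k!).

L = 10·Dx - 2·Dx^2 + Dx^3  (order 3).
h: a_k = 0, 6, 3, -8, -13/2, 7/5, 79/30, 44/105, -307/840, …
ICs: h(0) = 0, h′(0) = 6, h′′(0) = 6.

f: a_k = 2, 0, -9, 0, 27/4, 0, -81/40, 0, 729/2240, …
g: a_k = 3, 3, 3/2, 1/2, 1/8, 1/40, 1/240, 1/1680, 1/13440, …
Sym-product of L_f,L_g gives L₀ (≤ ord 2).
h=∫₀ˣh₀: take L = L₀·Dx.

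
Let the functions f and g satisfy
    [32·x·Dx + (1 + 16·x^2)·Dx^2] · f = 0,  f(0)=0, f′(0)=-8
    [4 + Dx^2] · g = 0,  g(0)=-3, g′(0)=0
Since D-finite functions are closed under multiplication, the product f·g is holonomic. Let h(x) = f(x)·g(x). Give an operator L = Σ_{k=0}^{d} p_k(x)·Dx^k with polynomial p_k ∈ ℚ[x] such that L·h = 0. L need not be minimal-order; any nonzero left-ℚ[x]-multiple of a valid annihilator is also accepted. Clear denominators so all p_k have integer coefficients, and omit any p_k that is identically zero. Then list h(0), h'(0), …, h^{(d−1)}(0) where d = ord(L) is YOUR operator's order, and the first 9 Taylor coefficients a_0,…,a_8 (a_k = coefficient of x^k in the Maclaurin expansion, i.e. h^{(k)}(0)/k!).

L = (1360 + 60416·x^2 + 106496·x^4 + 262144·x^6 + 1048576·x^8) + (2304·x + 45056·x^3 + 196608·x^5 + 1048576·x^7)·Dx + (360 + 15872·x^2 + 36864·x^4 + 131072·x^6 + 524288·x^8)·Dx^2 + (576·x + 11264·x^3 + 49152·x^5 + 262144·x^7)·Dx^3 + (5 + 192·x^2 + 2560·x^4 + 16384·x^6 + 65536·x^8)·Dx^4  (order 4).
h: a_k = 0, 24, 0, -176, 0, 7504/5, 0, -1741792/105, 0, …
ICs: h(0) = 0, h′(0) = 24, h′′(0) = 0, h′′′(0) = -1056.

f: a_k = 0, -8, 0, 128/3, 0, -2048/5, 0, 32768/7, 0, …
g: a_k = -3, 0, 6, 0, -2, 0, 4/15, 0, -2/105, …
L₀ := L_f ⊗_s L_g (sym. prod.), ord ≤ 4.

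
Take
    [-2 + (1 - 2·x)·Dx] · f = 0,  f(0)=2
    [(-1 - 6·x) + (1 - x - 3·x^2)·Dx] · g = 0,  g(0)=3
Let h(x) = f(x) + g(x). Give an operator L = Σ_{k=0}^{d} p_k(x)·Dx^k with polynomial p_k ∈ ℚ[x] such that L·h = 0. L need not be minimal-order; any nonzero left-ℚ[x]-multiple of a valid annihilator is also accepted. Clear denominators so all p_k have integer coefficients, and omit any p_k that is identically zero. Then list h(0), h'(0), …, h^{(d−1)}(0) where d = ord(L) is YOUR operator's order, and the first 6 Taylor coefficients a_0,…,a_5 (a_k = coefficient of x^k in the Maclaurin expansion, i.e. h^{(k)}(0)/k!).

L = (8 - 36·x + 108·x^2 - 72·x^3) + (-2·x - 54·x^2 + 192·x^3 - 144·x^4)·Dx + (-1 + 9·x - 23·x^2 + 6·x^3 + 42·x^4 - 36·x^5)·Dx^2  (order 2).
h: a_k = 5, 7, 20, 37, 89, 184, …
ICs: h(0) = 5, h′(0) = 7.

f: a_k = 2, 4, 8, 16, 32, 64, …
g: a_k = 3, 3, 12, 21, 57, 120, …
f+g: L₀ = lclm(L_f,L_g), ord ≤ 1+1.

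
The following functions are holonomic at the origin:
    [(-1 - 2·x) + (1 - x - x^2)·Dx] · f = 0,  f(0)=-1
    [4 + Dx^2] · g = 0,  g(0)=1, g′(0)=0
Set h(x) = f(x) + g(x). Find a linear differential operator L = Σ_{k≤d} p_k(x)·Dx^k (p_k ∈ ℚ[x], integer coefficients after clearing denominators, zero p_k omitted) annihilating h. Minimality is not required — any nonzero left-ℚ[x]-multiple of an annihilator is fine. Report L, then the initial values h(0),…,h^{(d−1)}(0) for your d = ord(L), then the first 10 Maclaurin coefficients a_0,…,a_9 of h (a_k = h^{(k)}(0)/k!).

L = (44 + 96·x + 32·x^2 + 48·x^3 + 40·x^4 + 16·x^5) + (-16 + 20·x + 8·x^2 - 16·x^3 + 12·x^4 + 24·x^5 + 8·x^6)·Dx + (11 + 24·x + 8·x^2 + 12·x^3 + 10·x^4 + 4·x^5)·Dx^2 + (-4 + 5·x + 2·x^2 - 4·x^3 + 3·x^4 + 6·x^5 + 2·x^6)·Dx^3  (order 3).
h: a_k = 0, -1, -4, -3, -13/3, -8, -589/45, -21, -10708/315, -55, …
ICs: h(0) = 0, h′(0) = -1, h′′(0) = -8.

f: a_k = -1, -1, -2, -3, -5, -8, -13, -21, -34, -55, …
g: a_k = 1, 0, -2, 0, 2/3, 0, -4/45, 0, 2/315, 0, …
h₀=f+g: left-lcm gives L₀, ord ≤ 3.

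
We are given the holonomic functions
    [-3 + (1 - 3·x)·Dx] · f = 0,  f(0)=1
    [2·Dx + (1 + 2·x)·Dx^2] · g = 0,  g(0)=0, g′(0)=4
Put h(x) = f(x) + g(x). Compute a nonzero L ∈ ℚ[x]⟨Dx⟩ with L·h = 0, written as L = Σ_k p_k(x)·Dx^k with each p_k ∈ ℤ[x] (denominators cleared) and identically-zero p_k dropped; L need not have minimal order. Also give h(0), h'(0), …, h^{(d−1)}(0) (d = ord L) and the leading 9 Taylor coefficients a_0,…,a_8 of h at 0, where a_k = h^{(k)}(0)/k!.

L = (78 + 36·x)·Dx + (23 + 132·x + 72·x^2)·Dx^2 + (-4 + x + 27·x^2 + 18·x^3)·Dx^3  (order 3).
h: a_k = 1, 7, 5, 97/3, 73, 1279/5, 2123/3, 15565/7, 6497, …
ICs: h(0) = 1, h′(0) = 7, h′′(0) = 10.

f: a_k = 1, 3, 9, 27, 81, 243, 729, 2187, 6561, …
g: a_k = 0, 4, -4, 16/3, -8, 64/5, -64/3, 256/7, -64, …
Sum ⇒ L₀ = lclm(L_f,L_g) in ℚ(x)⟨Dx⟩.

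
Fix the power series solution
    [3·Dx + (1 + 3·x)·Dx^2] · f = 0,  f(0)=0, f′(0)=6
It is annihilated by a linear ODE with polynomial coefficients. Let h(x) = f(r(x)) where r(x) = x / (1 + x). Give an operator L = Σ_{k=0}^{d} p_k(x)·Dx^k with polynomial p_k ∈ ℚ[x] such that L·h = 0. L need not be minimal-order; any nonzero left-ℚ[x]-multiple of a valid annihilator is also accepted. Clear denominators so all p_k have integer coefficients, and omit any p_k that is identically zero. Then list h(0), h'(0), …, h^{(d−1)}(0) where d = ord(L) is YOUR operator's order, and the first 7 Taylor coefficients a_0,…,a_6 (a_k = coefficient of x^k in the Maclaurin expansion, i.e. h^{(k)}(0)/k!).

L = (5 + 8·x)·Dx + (1 + 5·x + 4·x^2)·Dx^2  (order 2).
h: a_k = 0, 6, -15, 42, -255/2, 2046/5, -1365, …
ICs: h(0) = 0, h′(0) = 6.

f: a_k = 0, 6, -9, 18, -81/2, 486/5, -243, …
h₀=f(r): pull back L_f along r ⇒ L₀.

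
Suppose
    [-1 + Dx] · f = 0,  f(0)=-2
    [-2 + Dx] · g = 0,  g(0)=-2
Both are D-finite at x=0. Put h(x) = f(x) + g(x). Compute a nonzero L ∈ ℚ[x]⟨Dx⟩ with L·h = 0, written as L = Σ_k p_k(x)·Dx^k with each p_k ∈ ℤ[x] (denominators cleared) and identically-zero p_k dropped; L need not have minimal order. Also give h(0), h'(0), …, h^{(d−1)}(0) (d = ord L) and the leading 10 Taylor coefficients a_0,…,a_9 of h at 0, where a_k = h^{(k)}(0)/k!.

L = 2 - 3·Dx + Dx^2  (order 2).
h: a_k = -4, -6, -5, -3, -17/12, -11/20, -13/72, -43/840, -257/20160, -19/6720, …
ICs: h(0) = -4, h′(0) = -6.

f: a_k = -2, -2, -1, -1/3, -1/12, -1/60, -1/360, -1/2520, -1/20160, -1/181440, …
g: a_k = -2, -4, -4, -8/3, -4/3, -8/15, -8/45, -16/315, -4/315, -8/2835, …
Weyl lclm of L_f,L_g ⇒ L₀ (ord ≤ 2).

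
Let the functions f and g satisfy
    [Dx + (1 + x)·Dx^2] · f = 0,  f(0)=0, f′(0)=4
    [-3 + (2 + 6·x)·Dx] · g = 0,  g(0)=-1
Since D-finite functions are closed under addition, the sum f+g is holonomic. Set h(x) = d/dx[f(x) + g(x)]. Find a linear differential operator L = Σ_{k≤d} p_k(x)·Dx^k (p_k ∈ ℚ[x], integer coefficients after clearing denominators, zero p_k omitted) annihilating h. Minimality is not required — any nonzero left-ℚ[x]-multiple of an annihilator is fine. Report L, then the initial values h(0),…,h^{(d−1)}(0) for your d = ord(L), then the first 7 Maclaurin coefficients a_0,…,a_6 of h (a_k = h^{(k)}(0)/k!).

L = (-15 + 9·x) + (-19 - 6·x + 45·x^2)·Dx + (-2 - 2·x + 18·x^2 + 18·x^3)·Dx^2  (order 2).
h: a_k = 5/2, -7/4, -17/16, 277/32, -7481/256, 43879/512, -497005/2048, …
ICs: h(0) = 5/2, h′(0) = -7/4.

f: a_k = 0, 4, -2, 4/3, -1, 4/5, -2/3, …
g: a_k = -1, -3/2, 9/8, -27/16, 405/128, -1701/256, 15309/1024, …
f+g: L₀ = lclm(L_f,L_g), ord ≤ 2+1.
h=h₀': d/dx-closure on L₀ ⇒ L.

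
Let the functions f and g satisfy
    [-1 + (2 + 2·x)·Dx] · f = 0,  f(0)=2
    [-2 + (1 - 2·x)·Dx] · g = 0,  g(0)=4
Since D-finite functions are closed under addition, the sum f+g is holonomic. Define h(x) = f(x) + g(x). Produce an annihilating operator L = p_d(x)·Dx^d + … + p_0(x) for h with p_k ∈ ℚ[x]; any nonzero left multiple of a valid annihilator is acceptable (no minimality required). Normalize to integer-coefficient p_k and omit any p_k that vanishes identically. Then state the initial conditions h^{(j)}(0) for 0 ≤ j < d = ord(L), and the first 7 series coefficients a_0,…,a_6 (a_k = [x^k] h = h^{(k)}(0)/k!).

L = (6 + 4·x) + (-11 - 20·x - 12·x^2)·Dx + (2 + 2·x - 8·x^2 - 8·x^3)·Dx^2  (order 2).
h: a_k = 6, 9, 63/4, 257/8, 4091/64, 16391/128, 131051/512, …
ICs: h(0) = 6, h′(0) = 9.

f: a_k = 2, 1, -1/4, 1/8, -5/64, 7/128, -21/512, …
g: a_k = 4, 8, 16, 32, 64, 128, 256, …
f+g: L₀ = lclm(L_f,L_g), ord ≤ 1+1.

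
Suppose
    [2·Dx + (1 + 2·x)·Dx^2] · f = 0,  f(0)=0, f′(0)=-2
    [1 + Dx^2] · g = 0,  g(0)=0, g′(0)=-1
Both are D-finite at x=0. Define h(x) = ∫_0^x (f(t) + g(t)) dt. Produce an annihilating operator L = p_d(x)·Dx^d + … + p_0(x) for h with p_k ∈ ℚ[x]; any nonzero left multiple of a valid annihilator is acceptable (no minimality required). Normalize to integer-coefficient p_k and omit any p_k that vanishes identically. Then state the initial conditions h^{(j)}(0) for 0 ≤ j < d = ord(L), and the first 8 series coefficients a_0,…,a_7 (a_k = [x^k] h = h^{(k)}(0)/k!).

f: a_k = 0, -2, 2, -8/3, 4, -32/5, 32/3, -128/7, …
g: a_k = 0, -1, 0, 1/6, 0, -1/120, 0, 1/5040, …
Weyl lclm of L_f,L_g ⇒ L₀ (ord ≤ 4).
h=∫₀ˣh₀: take L = L₀·Dx.
L = (50 + 8·x + 8·x^2)·Dx^2 + (9 + 22·x + 12·x^2 + 8·x^3)·Dx^3 + (50 + 8·x + 8·x^2)·Dx^4 + (9 + 22·x + 12·x^2 + 8·x^3)·Dx^5  (order 5).
h: a_k = 0, 0, -3/2, 2/3, -5/8, 4/5, -769/720, 32/21, …
ICs: h(0) = 0, h′(0) = 0, h′′(0) = -3, h′′′(0) = 4, h′′′′(0) = -15.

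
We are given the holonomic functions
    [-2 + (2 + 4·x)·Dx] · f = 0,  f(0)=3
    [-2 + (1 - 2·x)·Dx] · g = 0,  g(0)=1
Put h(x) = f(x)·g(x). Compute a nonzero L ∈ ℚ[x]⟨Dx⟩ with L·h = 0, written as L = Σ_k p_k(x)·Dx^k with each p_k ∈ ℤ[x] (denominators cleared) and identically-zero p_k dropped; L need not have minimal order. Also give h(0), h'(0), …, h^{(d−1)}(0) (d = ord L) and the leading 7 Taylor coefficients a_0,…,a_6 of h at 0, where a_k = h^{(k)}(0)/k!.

f: a_k = 3, 3, -3/2, 3/2, -15/8, 21/8, -63/16, …
g: a_k = 1, 2, 4, 8, 16, 32, 64, …
f·g: L₀ = L_f ⊗_s L_g, ord ≤ 1·1.
L = (3 + 2·x) + (-1 + 4·x^2)·Dx  (order 1).
h: a_k = 3, 9, 33/2, 69/2, 537/8, 1095/8, 4317/16, …
ICs: h(0) = 3.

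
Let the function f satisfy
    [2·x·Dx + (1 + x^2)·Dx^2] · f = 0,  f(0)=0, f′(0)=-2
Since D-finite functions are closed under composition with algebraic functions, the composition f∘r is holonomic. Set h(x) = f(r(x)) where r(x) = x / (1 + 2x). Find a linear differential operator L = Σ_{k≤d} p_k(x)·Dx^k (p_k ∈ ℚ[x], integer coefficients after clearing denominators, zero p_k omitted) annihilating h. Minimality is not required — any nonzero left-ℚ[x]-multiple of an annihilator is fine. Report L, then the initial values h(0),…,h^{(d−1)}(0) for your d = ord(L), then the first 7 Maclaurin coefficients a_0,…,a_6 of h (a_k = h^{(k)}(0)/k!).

L = (4 + 10·x)·Dx + (1 + 4·x + 5·x^2)·Dx^2  (order 2).
h: a_k = 0, -2, 4, -22/3, 12, -82/5, 44/3, …
ICs: h(0) = 0, h′(0) = -2.

f: a_k = 0, -2, 0, 2/3, 0, -2/5, 0, …
h₀=f(r): pull back L_f along r ⇒ L₀.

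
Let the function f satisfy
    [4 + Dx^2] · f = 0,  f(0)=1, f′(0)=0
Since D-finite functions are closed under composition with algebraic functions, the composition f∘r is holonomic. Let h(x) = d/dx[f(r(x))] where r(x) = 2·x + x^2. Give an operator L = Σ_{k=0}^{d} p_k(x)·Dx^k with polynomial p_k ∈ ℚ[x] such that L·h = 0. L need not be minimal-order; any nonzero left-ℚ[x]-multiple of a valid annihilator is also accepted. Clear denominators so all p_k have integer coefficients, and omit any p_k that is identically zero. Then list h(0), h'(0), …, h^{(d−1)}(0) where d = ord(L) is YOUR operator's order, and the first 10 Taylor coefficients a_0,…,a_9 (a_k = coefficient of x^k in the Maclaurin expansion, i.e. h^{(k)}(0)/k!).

f: a_k = 1, 0, -2, 0, 2/3, 0, -4/45, 0, 2/315, 0, …
Substitute x→r, Dx→(1/r')Dx; clear ⇒ L₀.
h₀' ⇒ L via d/dx closure of L₀.
L = (19 + 64·x + 96·x^2 + 64·x^3 + 16·x^4) + (-3 - 3·x)·Dx + (1 + 2·x + x^2)·Dx^2  (order 2).
h: a_k = 0, -16, -24, 104/3, 320/3, 928/15, -1232/15, -47984/315, -2432/35, 163168/2835, …
ICs: h(0) = 0, h′(0) = -16.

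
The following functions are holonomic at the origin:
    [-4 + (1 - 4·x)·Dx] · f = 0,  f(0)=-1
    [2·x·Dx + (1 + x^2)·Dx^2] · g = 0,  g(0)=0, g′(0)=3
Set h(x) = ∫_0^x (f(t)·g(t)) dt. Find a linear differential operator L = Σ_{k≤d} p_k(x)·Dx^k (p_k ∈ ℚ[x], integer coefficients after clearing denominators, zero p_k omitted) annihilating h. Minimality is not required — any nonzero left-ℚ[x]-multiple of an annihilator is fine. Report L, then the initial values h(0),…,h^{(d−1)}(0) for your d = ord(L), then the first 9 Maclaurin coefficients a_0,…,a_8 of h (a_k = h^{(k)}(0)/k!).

f: a_k = -1, -4, -16, -64, -256, -1024, -4096, -16384, -65536, …
g: a_k = 0, 3, 0, -1, 0, 3/5, 0, -3/7, 0, …
L₀ := L_f ⊗_s L_g (sym. prod.), ord ≤ 2.
Integrate: L := L₀·Dx.
L = 8·x·Dx + (8 - 2·x + 16·x^2)·Dx^2 + (-1 + 4·x - x^2 + 4·x^3)·Dx^3  (order 3).
h: a_k = 0, 0, -3/2, -4, -47/4, -188/5, -3763/30, -15052/35, -421441/280, …
ICs: h(0) = 0, h′(0) = 0, h′′(0) = -3.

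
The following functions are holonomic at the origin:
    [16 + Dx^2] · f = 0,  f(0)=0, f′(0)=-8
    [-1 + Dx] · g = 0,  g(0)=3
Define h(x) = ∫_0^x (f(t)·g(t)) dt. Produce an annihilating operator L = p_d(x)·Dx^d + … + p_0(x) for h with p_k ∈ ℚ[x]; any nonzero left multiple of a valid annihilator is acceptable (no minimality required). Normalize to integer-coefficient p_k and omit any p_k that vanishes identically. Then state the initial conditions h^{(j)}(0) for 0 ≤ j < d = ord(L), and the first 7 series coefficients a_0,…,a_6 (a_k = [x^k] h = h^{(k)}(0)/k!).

L = 17·Dx - 2·Dx^2 + Dx^3  (order 3).
h: a_k = 0, 0, -12, -8, 13, 12, -101/30, …
ICs: h(0) = 0, h′(0) = 0, h′′(0) = -24.

f: a_k = 0, -8, 0, 64/3, 0, -256/15, 0, …
g: a_k = 3, 3, 3/2, 1/2, 1/8, 1/40, 1/240, …
h₀=f·g: eliminate ⇒ L₀, order ≤ 2·1.
Integrate: L := L₀·Dx.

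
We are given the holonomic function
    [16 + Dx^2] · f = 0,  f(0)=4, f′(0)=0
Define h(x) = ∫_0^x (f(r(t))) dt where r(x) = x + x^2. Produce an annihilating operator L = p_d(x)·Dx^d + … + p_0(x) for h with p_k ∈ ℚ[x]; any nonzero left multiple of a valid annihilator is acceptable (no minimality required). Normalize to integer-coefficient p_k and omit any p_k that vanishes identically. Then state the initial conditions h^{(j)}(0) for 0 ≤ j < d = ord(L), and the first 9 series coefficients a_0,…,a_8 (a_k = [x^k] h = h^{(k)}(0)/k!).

f: a_k = 4, 0, -32, 0, 128/3, 0, -1024/45, 0, 2048/315, …
Change of var in L_f (x↦r) gives L₀.
∫: right-multiply L₀ by Dx.
L = (16 + 96·x + 192·x^2 + 128·x^3)·Dx - 2·Dx^2 + (1 + 2·x)·Dx^3  (order 3).
h: a_k = 0, 4, 0, -32/3, -16, 32/15, 256/9, 10496/315, 64/15, …
ICs: h(0) = 0, h′(0) = 4, h′′(0) = 0.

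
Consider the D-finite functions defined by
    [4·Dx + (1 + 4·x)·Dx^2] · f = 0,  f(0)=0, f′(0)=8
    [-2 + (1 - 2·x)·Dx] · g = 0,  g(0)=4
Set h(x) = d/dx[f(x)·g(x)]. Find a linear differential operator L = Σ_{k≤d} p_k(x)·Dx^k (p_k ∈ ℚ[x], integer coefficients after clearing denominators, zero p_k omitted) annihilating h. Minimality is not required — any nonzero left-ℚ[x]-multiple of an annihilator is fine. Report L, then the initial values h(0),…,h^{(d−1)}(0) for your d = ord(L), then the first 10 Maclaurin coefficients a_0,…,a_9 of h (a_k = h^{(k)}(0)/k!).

L = 32 + (-2 + 40·x)·Dx + (-1 - 2·x + 8·x^2)·Dx^2  (order 2).
h: a_k = 32, 0, 512, -2048/3, 19456/3, -86016/5, 454656/5, -11075584/35, 48480256/35, -334561280/63, …
ICs: h(0) = 32, h′(0) = 0.

f: a_k = 0, 8, -16, 128/3, -128, 2048/5, -4096/3, 32768/7, -16384, 524288/9, …
g: a_k = 4, 8, 16, 32, 64, 128, 256, 512, 1024, 2048, …
Product ⇒ symmetric product L₀, ord ≤ 2.
h₀' ⇒ L via d/dx closure of L₀.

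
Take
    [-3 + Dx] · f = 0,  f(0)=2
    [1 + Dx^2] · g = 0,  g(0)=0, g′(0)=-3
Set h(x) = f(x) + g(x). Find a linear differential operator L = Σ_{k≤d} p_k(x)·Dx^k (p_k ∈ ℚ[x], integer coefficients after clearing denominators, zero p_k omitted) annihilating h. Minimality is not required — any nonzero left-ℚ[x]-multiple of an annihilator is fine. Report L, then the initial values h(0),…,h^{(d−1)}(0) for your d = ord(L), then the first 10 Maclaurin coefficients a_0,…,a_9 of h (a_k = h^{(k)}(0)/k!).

L = -3 + Dx - 3·Dx^2 + Dx^3  (order 3).
h: a_k = 2, 3, 9, 19/2, 27/4, 161/40, 81/40, 1459/1680, 729/2240, 13121/120960, …
ICs: h(0) = 2, h′(0) = 3, h′′(0) = 18.

f: a_k = 2, 6, 9, 9, 27/4, 81/20, 81/40, 243/280, 729/2240, 243/2240, …
g: a_k = 0, -3, 0, 1/2, 0, -1/40, 0, 1/1680, 0, -1/120960, …
Weyl lclm of L_f,L_g ⇒ L₀ (ord ≤ 3).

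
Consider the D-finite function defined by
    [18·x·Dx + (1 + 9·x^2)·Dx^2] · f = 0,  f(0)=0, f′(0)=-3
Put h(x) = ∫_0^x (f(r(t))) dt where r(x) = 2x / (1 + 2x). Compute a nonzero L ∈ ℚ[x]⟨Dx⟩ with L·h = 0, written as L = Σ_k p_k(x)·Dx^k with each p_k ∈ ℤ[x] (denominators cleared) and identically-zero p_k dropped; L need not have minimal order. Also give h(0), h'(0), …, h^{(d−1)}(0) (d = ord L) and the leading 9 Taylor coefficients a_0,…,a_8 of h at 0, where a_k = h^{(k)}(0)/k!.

f: a_k = 0, -3, 0, 9, 0, -243/5, 0, 2187/7, 0, …
L₀ from L_f via x↦r, Dx↦r'^{-1}Dx.
h=∫₀ˣh₀: take L = L₀·Dx.
L = (4 + 80·x)·Dx^2 + (1 + 4·x + 40·x^2)·Dx^3  (order 3).
h: a_k = 0, 0, -3, 4, 12, -384/5, 64/5, 9984/7, -31872/7, …
ICs: h(0) = 0, h′(0) = 0, h′′(0) = -6.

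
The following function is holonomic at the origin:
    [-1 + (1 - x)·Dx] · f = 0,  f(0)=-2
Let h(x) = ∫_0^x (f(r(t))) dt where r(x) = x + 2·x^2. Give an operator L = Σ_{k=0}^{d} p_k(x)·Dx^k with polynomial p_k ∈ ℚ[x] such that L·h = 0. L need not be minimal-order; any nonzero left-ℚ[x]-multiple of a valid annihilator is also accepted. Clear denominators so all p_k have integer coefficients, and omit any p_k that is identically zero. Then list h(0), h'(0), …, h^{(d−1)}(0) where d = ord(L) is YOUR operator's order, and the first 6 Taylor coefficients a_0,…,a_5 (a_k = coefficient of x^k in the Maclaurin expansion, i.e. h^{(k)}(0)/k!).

f: a_k = -2, -2, -2, -2, -2, -2, …
L₀ from L_f via x↦r, Dx↦r'^{-1}Dx.
Integrate: L := L₀·Dx.
L = (1 + 4·x)·Dx + (-1 + x + 2·x^2)·Dx^2  (order 2).
h: a_k = 0, -2, -1, -2, -5/2, -22/5, …
ICs: h(0) = 0, h′(0) = -2.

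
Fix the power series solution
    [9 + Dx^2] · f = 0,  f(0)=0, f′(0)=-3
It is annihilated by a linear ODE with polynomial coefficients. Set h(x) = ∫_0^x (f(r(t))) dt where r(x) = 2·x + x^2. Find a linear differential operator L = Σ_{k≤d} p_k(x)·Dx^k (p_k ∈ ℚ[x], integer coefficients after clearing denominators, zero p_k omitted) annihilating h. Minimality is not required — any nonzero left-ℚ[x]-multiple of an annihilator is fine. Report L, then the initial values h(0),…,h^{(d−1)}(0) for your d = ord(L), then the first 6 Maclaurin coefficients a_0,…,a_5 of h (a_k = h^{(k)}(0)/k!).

f: a_k = 0, -3, 0, 9/2, 0, -81/40, …
f∘r: x↦r, Dx↦Dx/r' in L_f ⇒ L₀.
h=∫h₀ ⇒ L = L₀·Dx.
L = (36 + 108·x + 108·x^2 + 36·x^3)·Dx - Dx^2 + (1 + x)·Dx^3  (order 3).
h: a_k = 0, 0, -3, -1, 9, 54/5, …
ICs: h(0) = 0, h′(0) = 0, h′′(0) = -6.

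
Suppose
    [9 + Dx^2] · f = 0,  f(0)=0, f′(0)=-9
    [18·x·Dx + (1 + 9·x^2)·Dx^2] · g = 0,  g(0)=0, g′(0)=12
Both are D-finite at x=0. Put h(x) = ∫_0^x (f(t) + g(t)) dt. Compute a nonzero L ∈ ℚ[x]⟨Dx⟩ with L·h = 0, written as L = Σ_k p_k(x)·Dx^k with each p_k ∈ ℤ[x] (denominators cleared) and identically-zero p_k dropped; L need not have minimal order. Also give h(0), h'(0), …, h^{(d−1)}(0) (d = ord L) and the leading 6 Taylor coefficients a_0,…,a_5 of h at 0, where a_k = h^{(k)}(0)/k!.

f: a_k = 0, -9, 0, 27/2, 0, -243/40, …
g: a_k = 0, 12, 0, -36, 0, 972/5, …
Sum ⇒ L₀ = lclm(L_f,L_g) in ℚ(x)⟨Dx⟩.
h=∫₀ˣh₀: take L = L₀·Dx.
L = (-1782·x + 20412·x^3 + 13122·x^5)·Dx^2 + (-9 + 567·x^2 + 6561·x^4 + 6561·x^6)·Dx^3 + (-198·x + 2268·x^3 + 1458·x^5)·Dx^4 + (-1 + 63·x^2 + 729·x^4 + 729·x^6)·Dx^5  (order 5).
h: a_k = 0, 0, 3/2, 0, -45/8, 0, …
ICs: h(0) = 0, h′(0) = 0, h′′(0) = 3, h′′′(0) = 0, h′′′′(0) = -135.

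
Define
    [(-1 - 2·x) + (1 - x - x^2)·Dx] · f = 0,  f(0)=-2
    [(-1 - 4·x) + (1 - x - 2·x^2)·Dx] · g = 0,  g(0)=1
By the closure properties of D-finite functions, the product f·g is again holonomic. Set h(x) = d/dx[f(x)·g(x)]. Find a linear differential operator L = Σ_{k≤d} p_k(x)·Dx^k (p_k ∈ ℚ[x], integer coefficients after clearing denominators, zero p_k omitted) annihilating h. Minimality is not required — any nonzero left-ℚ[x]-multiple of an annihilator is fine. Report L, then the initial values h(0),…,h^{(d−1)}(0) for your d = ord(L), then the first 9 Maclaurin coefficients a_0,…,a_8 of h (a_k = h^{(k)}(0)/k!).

f: a_k = -2, -2, -4, -6, -10, -16, -26, -42, -68, …
g: a_k = 1, 1, 3, 5, 11, 21, 43, 85, 171, …
Product ⇒ symmetric product L₀, ord ≤ 1.
Derive L from L₀ (diff closure).
L = (12 + 6·x - 36·x^2 - 112·x^3 + 36·x^4 + 180·x^5 + 80·x^6) + (-2 + 21·x^2 - 8·x^3 - 50·x^4 + 3·x^5 + 42·x^6 + 16·x^7)·Dx  (order 1).
h: a_k = -4, -24, -78, -240, -640, -1644, -4004, -9504, -21978, …
ICs: h(0) = -4.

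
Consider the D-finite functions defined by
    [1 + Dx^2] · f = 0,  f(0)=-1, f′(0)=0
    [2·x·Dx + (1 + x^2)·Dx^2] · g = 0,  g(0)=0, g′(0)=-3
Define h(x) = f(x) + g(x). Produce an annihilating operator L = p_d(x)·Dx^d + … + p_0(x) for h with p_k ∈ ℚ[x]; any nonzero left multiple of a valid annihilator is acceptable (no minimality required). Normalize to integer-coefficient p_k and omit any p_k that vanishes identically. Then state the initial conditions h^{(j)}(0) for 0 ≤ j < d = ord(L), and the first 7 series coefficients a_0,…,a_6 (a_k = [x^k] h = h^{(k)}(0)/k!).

f: a_k = -1, 0, 1/2, 0, -1/24, 0, 1/720, …
g: a_k = 0, -3, 0, 1, 0, -3/5, 0, …
f+g: L₀ = lclm(L_f,L_g), ord ≤ 2+2.
L = (-22·x + 28·x^3 + 2·x^5)·Dx + (-1 + 7·x^2 + 9·x^4 + x^6)·Dx^2 + (-22·x + 28·x^3 + 2·x^5)·Dx^3 + (-1 + 7·x^2 + 9·x^4 + x^6)·Dx^4  (order 4).
h: a_k = -1, -3, 1/2, 1, -1/24, -3/5, 1/720, …
ICs: h(0) = -1, h′(0) = -3, h′′(0) = 1, h′′′(0) = 6.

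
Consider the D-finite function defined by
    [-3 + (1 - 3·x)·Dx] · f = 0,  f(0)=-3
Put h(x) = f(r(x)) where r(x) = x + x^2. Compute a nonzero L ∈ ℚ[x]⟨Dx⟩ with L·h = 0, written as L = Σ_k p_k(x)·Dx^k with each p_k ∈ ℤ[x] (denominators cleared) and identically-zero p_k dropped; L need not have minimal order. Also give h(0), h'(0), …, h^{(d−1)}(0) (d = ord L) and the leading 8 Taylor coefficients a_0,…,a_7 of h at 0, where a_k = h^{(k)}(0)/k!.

f: a_k = -3, -9, -27, -81, -243, -729, -2187, -6561, …
h₀=f(r): pull back L_f along r ⇒ L₀.
L = (3 + 6·x) + (-1 + 3·x + 3·x^2)·Dx  (order 1).
h: a_k = -3, -9, -36, -135, -513, -1944, -7371, -27945, …
ICs: h(0) = -3.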